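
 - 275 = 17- 292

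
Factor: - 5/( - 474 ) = 2^(  -  1)*3^(  -  1 )*5^1*79^ ( - 1)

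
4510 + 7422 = 11932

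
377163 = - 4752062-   -  5129225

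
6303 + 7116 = 13419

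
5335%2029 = 1277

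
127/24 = 127/24=5.29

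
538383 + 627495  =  1165878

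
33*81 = 2673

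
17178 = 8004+9174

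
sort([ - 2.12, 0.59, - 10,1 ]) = [ - 10 , -2.12, 0.59, 1]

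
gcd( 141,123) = 3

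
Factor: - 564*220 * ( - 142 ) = 2^5*3^1*5^1*11^1 * 47^1 * 71^1= 17619360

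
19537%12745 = 6792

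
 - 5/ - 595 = 1/119=0.01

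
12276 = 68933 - 56657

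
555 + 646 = 1201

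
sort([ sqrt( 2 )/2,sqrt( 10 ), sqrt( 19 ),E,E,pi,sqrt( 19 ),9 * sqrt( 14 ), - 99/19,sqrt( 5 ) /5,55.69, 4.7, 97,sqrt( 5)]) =[  -  99/19,sqrt(5) /5,sqrt( 2 ) /2,sqrt (5),E,E,  pi,sqrt ( 10 ), sqrt( 19 ), sqrt( 19 ) , 4.7 , 9 * sqrt( 14),55.69, 97 ] 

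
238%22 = 18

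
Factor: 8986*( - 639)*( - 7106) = 2^2* 3^2* 11^1* 17^1 * 19^1 * 71^1* 4493^1 = 40803035724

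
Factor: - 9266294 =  - 2^1*1723^1 * 2689^1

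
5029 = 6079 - 1050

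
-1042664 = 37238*( - 28)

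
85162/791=107+75/113 = 107.66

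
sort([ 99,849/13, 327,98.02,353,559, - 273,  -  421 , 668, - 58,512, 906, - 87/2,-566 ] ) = [ - 566, - 421, - 273, - 58, - 87/2,849/13,98.02, 99,327,  353,512, 559,668,906 ] 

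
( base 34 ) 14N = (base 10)1315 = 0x523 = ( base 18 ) 411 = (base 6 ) 10031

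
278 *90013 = 25023614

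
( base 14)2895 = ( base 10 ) 7187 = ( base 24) CBB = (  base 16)1c13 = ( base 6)53135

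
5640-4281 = 1359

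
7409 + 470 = 7879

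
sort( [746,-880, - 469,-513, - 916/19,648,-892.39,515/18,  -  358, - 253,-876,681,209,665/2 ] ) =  [-892.39,-880,- 876, - 513, - 469, - 358,-253, - 916/19,515/18,209,665/2,648,681,746]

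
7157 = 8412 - 1255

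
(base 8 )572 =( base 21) I0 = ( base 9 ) 460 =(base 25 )f3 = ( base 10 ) 378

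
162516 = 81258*2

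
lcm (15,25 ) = 75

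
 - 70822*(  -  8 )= 566576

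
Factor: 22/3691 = 2^1*11^1*3691^( - 1 )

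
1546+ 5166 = 6712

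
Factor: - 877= - 877^1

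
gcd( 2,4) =2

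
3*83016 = 249048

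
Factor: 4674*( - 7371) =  - 2^1*3^5*  7^1*13^1*19^1 * 41^1 = -34452054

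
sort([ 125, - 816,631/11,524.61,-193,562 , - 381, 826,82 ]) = [- 816, - 381,-193, 631/11,82, 125, 524.61,562,  826]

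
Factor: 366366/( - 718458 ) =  - 7^1 * 11^1 * 151^( - 1) =-77/151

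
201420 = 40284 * 5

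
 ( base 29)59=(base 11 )130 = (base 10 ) 154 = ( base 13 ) bb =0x9a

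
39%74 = 39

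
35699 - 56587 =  - 20888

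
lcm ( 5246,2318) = 99674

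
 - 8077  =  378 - 8455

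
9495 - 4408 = 5087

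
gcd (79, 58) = 1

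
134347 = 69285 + 65062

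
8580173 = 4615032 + 3965141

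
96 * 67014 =6433344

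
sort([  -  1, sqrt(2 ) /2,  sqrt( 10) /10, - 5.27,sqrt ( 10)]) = [ - 5.27, - 1, sqrt(  10 ) /10 , sqrt (2) /2 , sqrt(10)]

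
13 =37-24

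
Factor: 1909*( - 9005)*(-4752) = 2^4*3^3*5^1*11^1*23^1*83^1*1801^1  =  81689469840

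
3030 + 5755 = 8785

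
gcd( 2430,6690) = 30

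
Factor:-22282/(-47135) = 2^1*5^(-1)*11^(  -  1)*13^1  =  26/55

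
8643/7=8643/7 = 1234.71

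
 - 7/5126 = - 1 + 5119/5126 = -0.00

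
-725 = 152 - 877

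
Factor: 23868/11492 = 27/13=3^3*13^ ( - 1) 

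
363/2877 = 121/959 = 0.13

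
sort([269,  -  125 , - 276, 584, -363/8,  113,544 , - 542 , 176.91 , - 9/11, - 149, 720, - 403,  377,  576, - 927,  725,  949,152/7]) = [ - 927 , -542, - 403,-276, - 149, -125, - 363/8,  -  9/11,152/7,  113,176.91,269,377, 544, 576, 584,720,725, 949]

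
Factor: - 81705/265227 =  - 5^1*13^1*211^( - 1 ) =- 65/211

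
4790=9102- 4312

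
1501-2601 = -1100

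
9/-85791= - 3/28597 = - 0.00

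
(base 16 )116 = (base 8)426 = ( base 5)2103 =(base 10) 278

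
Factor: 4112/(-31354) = - 8/61 = -  2^3*61^ ( - 1)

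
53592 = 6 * 8932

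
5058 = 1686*3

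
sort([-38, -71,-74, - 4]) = [  -  74, - 71, - 38, - 4]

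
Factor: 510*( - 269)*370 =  - 50760300 =-2^2 *3^1*5^2* 17^1*37^1*269^1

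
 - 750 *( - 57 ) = 42750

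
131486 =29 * 4534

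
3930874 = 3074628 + 856246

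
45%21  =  3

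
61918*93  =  5758374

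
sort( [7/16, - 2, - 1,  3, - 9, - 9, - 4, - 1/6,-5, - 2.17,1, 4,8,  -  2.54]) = [-9, - 9, - 5, - 4 , - 2.54, - 2.17, - 2, - 1, - 1/6,7/16,1,3,4,  8] 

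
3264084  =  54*60446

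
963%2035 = 963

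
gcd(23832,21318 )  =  6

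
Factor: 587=587^1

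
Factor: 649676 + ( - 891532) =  - 2^6*3779^1 = -241856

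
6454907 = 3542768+2912139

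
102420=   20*5121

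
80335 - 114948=-34613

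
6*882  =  5292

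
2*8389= 16778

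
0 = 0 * 722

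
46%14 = 4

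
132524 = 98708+33816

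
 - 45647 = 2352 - 47999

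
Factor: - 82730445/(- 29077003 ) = 3^1*5^1*7^1*103^(-1)*197^(-1 )*617^1*1277^1 * 1433^( - 1 ) 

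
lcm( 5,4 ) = 20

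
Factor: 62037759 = 3^1*7^1*2954179^1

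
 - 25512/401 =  - 64 + 152/401  =  - 63.62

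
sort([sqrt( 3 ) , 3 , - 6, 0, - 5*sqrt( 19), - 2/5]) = [-5 * sqrt(19 ), - 6, - 2/5, 0,sqrt( 3),3]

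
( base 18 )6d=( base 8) 171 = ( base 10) 121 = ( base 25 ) 4L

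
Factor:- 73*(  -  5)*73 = 26645 = 5^1*73^2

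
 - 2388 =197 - 2585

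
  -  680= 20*( - 34 ) 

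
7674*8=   61392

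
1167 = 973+194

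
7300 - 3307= 3993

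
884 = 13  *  68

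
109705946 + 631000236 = 740706182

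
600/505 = 120/101 = 1.19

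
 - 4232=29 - 4261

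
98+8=106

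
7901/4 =1975 + 1/4 = 1975.25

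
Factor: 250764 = 2^2*3^1 *20897^1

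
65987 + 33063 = 99050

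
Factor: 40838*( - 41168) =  - 2^5*7^1*31^1*83^1*2917^1 = -1681218784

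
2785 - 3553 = -768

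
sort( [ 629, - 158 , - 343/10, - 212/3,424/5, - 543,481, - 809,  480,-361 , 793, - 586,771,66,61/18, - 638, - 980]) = [ - 980,-809, - 638, - 586,  -  543, - 361, - 158,  -  212/3, - 343/10,61/18, 66,424/5, 480  ,  481, 629, 771,793] 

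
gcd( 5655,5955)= 15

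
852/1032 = 71/86 = 0.83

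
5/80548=5/80548= 0.00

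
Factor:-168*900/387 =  -16800/43 = - 2^5*3^1*5^2*7^1*43^ ( - 1) 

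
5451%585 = 186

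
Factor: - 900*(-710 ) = 639000 = 2^3*3^2*5^3*71^1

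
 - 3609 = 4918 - 8527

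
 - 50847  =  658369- 709216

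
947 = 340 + 607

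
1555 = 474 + 1081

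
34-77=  - 43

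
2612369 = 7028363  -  4415994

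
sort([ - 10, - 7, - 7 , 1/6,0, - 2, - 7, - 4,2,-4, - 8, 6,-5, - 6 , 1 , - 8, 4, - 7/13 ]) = [ - 10 ,  -  8, - 8, - 7, -7,- 7,- 6,-5, - 4,-4, - 2, - 7/13,0,1/6, 1, 2, 4, 6] 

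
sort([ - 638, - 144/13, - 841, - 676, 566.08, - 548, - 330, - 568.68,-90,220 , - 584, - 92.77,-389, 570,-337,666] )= [ - 841, - 676, - 638 , - 584, - 568.68,-548,-389, - 337, - 330, - 92.77, - 90, - 144/13, 220,566.08,570 , 666 ]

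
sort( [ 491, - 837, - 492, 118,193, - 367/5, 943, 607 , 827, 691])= [ - 837, - 492,  -  367/5, 118 , 193,491,607, 691,827,943]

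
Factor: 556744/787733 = 2^3*41^ (  -  1)*19213^( -1)*69593^1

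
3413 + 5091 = 8504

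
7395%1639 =839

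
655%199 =58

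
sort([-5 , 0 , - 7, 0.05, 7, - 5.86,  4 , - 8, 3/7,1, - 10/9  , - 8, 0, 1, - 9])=[ - 9, - 8, - 8, - 7, - 5.86, - 5, - 10/9, 0, 0,  0.05, 3/7, 1, 1 , 4,7 ] 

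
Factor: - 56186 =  - 2^1*13^1*2161^1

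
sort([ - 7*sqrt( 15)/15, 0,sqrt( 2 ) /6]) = [-7*sqrt ( 15 )/15,0, sqrt(2 )/6]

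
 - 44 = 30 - 74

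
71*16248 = 1153608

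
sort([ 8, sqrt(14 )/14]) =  [sqrt(14 ) /14,  8]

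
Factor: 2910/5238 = 3^( - 2)*5^1 = 5/9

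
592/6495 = 592/6495 =0.09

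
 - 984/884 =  - 2 + 196/221 = -1.11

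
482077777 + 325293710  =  807371487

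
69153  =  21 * 3293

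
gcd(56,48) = 8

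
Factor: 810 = 2^1*3^4 * 5^1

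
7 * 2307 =16149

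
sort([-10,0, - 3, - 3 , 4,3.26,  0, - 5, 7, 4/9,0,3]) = [ - 10, - 5, - 3, -3, 0,0, 0,  4/9, 3,3.26,  4,7]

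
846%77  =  76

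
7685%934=213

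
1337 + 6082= 7419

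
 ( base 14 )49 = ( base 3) 2102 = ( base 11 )5a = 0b1000001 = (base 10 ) 65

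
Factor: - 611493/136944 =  -2^( - 4 )*3^(- 2)*643^1  =  - 643/144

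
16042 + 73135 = 89177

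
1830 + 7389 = 9219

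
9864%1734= 1194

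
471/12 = 39 + 1/4 = 39.25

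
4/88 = 1/22 = 0.05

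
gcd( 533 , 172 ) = 1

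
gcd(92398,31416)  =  2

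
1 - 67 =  - 66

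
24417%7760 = 1137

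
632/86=7 + 15/43= 7.35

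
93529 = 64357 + 29172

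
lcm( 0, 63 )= 0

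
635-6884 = - 6249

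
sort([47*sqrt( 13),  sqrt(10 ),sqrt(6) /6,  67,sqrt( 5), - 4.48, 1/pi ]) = [-4.48, 1/pi,  sqrt( 6)/6 , sqrt(5), sqrt( 10 ), 67,  47*sqrt(13) ]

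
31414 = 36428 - 5014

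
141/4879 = 141/4879 = 0.03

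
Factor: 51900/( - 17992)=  - 75/26  =  - 2^( - 1) * 3^1 * 5^2*13^( - 1 ) 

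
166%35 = 26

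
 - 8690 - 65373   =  - 74063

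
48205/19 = 2537 + 2/19 = 2537.11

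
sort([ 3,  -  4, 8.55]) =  [ - 4,3,8.55]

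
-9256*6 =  - 55536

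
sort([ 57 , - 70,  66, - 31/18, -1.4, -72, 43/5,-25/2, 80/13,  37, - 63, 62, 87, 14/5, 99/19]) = [ - 72, - 70,-63, - 25/2, - 31/18, - 1.4,14/5,99/19, 80/13,43/5,37 , 57, 62, 66, 87 ] 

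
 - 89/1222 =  - 89/1222 = -0.07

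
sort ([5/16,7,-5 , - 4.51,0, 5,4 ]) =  [-5, - 4.51,0,5/16,4,  5 , 7]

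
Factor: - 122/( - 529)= 2^1*23^(- 2)*61^1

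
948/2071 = 948/2071 = 0.46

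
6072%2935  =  202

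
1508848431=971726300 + 537122131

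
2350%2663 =2350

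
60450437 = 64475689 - 4025252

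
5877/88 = 5877/88  =  66.78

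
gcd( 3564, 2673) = 891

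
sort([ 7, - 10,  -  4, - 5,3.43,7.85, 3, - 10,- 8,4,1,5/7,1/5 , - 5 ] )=[ -10,-10, - 8,-5, - 5,- 4,  1/5,5/7, 1,3,3.43,4, 7 , 7.85]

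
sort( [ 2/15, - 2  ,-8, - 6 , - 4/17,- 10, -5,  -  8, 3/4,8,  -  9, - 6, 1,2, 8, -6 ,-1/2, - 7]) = [-10, - 9 , - 8,-8, - 7 , - 6, - 6,  -  6, - 5, - 2,-1/2, - 4/17,2/15,3/4 , 1, 2, 8, 8 ]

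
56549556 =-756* ( - 74801) 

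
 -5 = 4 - 9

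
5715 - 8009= - 2294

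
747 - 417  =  330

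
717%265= 187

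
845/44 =845/44 = 19.20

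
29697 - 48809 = -19112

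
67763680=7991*8480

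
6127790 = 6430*953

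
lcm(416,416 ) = 416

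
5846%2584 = 678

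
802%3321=802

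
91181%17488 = 3741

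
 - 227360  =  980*( - 232 )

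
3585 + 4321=7906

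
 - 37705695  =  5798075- 43503770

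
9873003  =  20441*483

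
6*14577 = 87462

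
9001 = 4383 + 4618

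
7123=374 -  - 6749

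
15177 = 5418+9759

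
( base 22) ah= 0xed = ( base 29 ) 85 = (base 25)9c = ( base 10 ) 237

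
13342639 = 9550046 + 3792593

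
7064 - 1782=5282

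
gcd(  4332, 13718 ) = 722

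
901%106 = 53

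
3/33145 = 3/33145 = 0.00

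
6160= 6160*1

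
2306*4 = 9224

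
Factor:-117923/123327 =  - 3^(-2 )*13^1*47^1*71^(  -  1 )=-611/639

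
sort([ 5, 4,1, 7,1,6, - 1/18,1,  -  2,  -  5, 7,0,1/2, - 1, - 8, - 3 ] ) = [ - 8, - 5 ,  -  3, - 2, - 1,  -  1/18,0, 1/2,1,  1,1,4,5,6,7 , 7 ]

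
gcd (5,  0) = 5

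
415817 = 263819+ 151998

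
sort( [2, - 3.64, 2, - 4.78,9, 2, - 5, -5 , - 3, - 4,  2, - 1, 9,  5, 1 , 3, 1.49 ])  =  [ - 5, - 5,- 4.78, - 4,-3.64 , - 3,-1,1,  1.49,  2, 2,  2,2,3, 5, 9, 9] 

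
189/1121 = 189/1121=0.17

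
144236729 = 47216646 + 97020083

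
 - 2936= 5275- 8211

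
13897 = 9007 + 4890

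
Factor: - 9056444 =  - 2^2*17^1 * 133183^1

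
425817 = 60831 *7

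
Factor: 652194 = 2^1*3^2*19^1 *1907^1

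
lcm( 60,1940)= 5820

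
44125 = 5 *8825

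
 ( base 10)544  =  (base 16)220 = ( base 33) GG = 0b1000100000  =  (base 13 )32b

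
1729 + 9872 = 11601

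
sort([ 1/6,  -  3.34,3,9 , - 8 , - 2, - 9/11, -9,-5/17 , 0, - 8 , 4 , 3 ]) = [ - 9, -8, - 8,  -  3.34 ,- 2, - 9/11, - 5/17,0, 1/6,3,3, 4,9] 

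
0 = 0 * 599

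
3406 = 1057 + 2349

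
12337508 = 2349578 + 9987930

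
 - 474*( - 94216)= 44658384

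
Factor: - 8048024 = - 2^3*1006003^1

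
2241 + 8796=11037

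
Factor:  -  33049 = - 33049^1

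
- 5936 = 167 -6103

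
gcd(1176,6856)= 8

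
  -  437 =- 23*19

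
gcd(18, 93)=3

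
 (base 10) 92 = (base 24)3k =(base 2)1011100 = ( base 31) 2U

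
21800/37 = 21800/37 = 589.19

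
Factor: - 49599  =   - 3^3 * 11^1*167^1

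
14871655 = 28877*515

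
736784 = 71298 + 665486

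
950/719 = 950/719=1.32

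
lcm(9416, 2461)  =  216568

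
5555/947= 5555/947 = 5.87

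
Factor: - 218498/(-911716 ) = 2^(-1)*7^1*13^( - 1)*89^( - 1)*197^( - 1) * 15607^1 = 109249/455858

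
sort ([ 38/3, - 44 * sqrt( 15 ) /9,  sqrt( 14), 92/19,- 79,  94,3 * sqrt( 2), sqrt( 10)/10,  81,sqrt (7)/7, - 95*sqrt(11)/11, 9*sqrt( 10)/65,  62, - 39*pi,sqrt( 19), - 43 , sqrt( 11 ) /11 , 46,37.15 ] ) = [  -  39*pi, - 79, - 43, - 95 * sqrt ( 11)/11, - 44*sqrt(15) /9,  sqrt (11)/11,  sqrt( 10) /10  ,  sqrt( 7 ) /7, 9* sqrt(10)/65, sqrt( 14 ),3 * sqrt( 2 ),  sqrt( 19),92/19,38/3, 37.15, 46,62,81, 94]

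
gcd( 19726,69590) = 2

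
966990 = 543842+423148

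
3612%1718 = 176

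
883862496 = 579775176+304087320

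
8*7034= 56272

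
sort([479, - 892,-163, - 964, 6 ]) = [-964, - 892, - 163, 6,479]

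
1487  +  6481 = 7968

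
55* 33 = 1815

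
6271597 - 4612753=1658844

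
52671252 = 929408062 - 876736810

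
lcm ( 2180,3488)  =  17440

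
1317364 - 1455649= -138285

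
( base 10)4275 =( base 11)3237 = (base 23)81k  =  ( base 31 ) 4ds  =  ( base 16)10B3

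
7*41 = 287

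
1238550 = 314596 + 923954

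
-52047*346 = - 18008262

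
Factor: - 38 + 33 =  - 5 =- 5^1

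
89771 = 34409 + 55362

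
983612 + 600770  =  1584382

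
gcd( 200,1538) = 2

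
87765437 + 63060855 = 150826292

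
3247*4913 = 15952511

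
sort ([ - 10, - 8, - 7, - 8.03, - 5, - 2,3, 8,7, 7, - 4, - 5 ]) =[ - 10,-8.03,-8, - 7, - 5, - 5, - 4,- 2, 3, 7,7 , 8]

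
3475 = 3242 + 233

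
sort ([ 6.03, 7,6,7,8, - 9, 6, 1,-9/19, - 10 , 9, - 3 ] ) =[-10,-9, - 3,-9/19, 1 , 6, 6, 6.03, 7,7, 8,9 ] 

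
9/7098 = 3/2366   =  0.00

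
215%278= 215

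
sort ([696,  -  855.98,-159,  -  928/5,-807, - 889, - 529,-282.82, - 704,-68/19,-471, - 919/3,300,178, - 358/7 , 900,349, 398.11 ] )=[ - 889,  -  855.98 , - 807, - 704, - 529,-471,  -  919/3,  -  282.82, - 928/5,- 159,-358/7, - 68/19,178,300, 349, 398.11,696, 900 ]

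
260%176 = 84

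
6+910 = 916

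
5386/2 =2693 = 2693.00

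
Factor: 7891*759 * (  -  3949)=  - 23651623281 = -  3^1*11^2*13^1*23^1*359^1*607^1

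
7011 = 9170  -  2159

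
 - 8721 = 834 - 9555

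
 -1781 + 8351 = 6570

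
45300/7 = 6471 + 3/7  =  6471.43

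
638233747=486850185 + 151383562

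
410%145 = 120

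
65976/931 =70 + 806/931 = 70.87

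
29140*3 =87420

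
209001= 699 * 299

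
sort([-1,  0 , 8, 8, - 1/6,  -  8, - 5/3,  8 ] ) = [ - 8, - 5/3 , - 1, - 1/6, 0, 8, 8, 8]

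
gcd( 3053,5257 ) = 1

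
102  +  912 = 1014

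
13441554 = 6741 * 1994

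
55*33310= 1832050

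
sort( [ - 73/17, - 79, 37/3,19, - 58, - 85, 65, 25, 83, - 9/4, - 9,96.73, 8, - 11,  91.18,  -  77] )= [-85 , - 79 , - 77, - 58,-11, - 9, - 73/17,  -  9/4, 8, 37/3,19,  25, 65, 83, 91.18 , 96.73]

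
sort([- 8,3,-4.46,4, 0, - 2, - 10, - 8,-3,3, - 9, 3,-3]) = [  -  10,-9,  -  8, - 8, - 4.46, - 3, -3 , - 2, 0, 3,3,3, 4]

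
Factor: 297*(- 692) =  - 2^2 *3^3*11^1*173^1=   -205524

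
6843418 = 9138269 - 2294851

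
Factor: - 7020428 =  - 2^2*23^1*137^1*557^1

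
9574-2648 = 6926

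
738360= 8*92295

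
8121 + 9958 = 18079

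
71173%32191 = 6791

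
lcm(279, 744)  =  2232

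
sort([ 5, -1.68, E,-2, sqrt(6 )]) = [ - 2,-1.68 , sqrt( 6 ),E, 5 ] 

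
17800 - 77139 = -59339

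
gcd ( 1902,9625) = 1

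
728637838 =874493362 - 145855524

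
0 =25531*0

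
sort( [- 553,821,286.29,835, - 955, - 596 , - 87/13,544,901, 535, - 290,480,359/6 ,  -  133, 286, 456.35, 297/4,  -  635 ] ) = [ - 955,  -  635, - 596, - 553 , - 290, - 133, - 87/13,359/6,297/4,286, 286.29,456.35,480,535 , 544,821, 835,901 ] 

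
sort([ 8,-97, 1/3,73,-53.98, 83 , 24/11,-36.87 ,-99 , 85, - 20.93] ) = [  -  99, - 97, - 53.98, - 36.87,-20.93,1/3, 24/11, 8,73, 83  ,  85] 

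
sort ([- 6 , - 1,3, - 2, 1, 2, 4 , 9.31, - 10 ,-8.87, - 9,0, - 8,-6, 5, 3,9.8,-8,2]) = [-10,-9 ,-8.87, - 8,-8, - 6, - 6 , - 2,-1  ,  0,1, 2, 2, 3,3 , 4,5, 9.31, 9.8]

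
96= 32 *3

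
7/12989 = 7/12989= 0.00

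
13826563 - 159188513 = -145361950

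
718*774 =555732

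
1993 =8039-6046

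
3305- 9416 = -6111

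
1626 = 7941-6315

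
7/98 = 1/14=0.07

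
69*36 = 2484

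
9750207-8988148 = 762059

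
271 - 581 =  - 310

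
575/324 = 1 + 251/324 = 1.77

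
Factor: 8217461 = 7^1*59^1*101^1*197^1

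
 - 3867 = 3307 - 7174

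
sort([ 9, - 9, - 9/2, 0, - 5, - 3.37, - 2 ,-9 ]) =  [ - 9,-9, - 5, - 9/2, - 3.37, - 2, 0, 9] 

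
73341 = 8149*9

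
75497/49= 1540 + 37/49= 1540.76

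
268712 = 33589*8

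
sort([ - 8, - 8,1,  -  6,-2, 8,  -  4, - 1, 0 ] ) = [ - 8, - 8, - 6, - 4, - 2,- 1  ,  0,1, 8]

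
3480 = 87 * 40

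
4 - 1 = 3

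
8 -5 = 3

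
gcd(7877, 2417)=1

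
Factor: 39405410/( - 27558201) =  - 3582310/2505291 = - 2^1 *3^( - 1)*5^1*337^1*1063^1*835097^( - 1)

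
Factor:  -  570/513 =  - 2^1*3^( - 2 )*5^1=- 10/9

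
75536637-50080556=25456081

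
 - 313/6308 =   -  1 + 5995/6308 = - 0.05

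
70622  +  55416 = 126038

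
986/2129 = 986/2129 =0.46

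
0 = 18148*0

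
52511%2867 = 905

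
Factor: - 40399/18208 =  - 71/32 =- 2^( - 5 )*71^1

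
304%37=8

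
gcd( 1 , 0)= 1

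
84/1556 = 21/389 = 0.05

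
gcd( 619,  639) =1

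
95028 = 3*31676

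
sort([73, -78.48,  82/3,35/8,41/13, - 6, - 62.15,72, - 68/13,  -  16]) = [-78.48,-62.15, - 16, - 6, - 68/13, 41/13,35/8,82/3,72, 73]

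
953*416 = 396448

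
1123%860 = 263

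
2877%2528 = 349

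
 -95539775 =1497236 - 97037011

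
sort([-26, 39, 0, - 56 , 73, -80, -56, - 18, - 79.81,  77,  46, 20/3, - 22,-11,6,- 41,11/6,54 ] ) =[ - 80,-79.81, - 56, - 56, - 41, - 26, - 22, - 18, - 11,  0,11/6, 6,20/3,39, 46,  54,  73, 77 ]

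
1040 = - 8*( - 130)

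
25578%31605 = 25578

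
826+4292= 5118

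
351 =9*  39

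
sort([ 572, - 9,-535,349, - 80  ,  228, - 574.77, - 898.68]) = [ - 898.68,-574.77, - 535,  -  80, - 9, 228, 349,572]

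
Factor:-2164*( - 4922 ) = 10651208 = 2^3 * 23^1*107^1*541^1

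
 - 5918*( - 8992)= 53214656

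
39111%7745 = 386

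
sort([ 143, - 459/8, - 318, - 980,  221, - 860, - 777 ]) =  [ - 980, - 860, - 777, - 318, - 459/8, 143,221 ]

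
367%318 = 49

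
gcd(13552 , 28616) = 56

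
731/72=10 + 11/72 = 10.15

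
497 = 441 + 56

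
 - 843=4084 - 4927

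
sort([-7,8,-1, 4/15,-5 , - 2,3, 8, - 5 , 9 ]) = [-7,-5,-5 , - 2, - 1, 4/15 , 3,8,8,9 ]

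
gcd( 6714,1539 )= 9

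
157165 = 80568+76597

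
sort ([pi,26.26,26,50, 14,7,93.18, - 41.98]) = [ - 41.98,pi,  7, 14,26,26.26 , 50,93.18 ] 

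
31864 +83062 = 114926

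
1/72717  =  1/72717  =  0.00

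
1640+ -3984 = -2344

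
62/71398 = 31/35699 = 0.00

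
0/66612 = 0=0.00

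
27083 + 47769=74852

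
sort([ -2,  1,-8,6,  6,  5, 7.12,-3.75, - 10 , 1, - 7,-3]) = [ - 10,-8, - 7,-3.75, - 3, - 2,  1,  1, 5,6,6,7.12]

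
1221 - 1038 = 183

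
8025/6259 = 1 + 1766/6259 = 1.28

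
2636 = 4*659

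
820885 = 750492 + 70393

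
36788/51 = 2164/3= 721.33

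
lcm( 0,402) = 0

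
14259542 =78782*181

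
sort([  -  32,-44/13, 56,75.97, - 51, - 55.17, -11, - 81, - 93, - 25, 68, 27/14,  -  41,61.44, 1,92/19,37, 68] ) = [-93, - 81, - 55.17, - 51, - 41, - 32,-25, - 11,-44/13, 1, 27/14,92/19,  37, 56,61.44, 68, 68, 75.97]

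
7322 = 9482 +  - 2160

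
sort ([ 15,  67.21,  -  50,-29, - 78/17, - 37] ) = [ - 50, - 37,-29,-78/17,15, 67.21 ] 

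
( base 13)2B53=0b1100010110001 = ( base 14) 2437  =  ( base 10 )6321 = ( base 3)22200010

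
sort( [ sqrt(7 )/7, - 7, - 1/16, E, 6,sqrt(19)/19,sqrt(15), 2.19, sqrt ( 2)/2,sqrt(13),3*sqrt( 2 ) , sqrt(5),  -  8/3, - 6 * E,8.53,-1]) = [  -  6 * E,  -  7, - 8/3, - 1, - 1/16, sqrt( 19)/19,sqrt( 7 )/7,sqrt( 2 ) /2,2.19, sqrt(5 ), E, sqrt( 13 ),sqrt(15 ), 3*sqrt( 2), 6, 8.53]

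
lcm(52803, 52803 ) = 52803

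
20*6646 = 132920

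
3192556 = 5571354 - 2378798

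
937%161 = 132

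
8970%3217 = 2536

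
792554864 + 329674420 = 1122229284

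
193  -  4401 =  - 4208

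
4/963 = 4/963= 0.00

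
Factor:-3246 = - 2^1*3^1 * 541^1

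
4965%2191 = 583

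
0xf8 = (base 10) 248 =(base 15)118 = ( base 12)188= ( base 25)9n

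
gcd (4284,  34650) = 126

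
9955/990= 10 + 1/18 = 10.06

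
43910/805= 8782/161 = 54.55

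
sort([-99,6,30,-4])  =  [ - 99,-4, 6,  30] 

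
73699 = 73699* 1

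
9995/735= 1999/147 = 13.60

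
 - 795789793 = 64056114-859845907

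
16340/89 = 183 + 53/89= 183.60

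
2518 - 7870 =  - 5352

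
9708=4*2427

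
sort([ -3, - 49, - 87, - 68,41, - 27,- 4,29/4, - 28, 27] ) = [ - 87, - 68, - 49,-28, - 27,  -  4, - 3,29/4,27 , 41 ] 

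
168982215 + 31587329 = 200569544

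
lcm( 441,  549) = 26901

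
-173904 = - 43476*4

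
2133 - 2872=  - 739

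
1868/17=109+15/17  =  109.88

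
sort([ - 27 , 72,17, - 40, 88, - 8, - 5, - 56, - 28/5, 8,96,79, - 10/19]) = [ - 56,-40, - 27, -8, - 28/5, - 5, - 10/19, 8 , 17, 72,79,  88,  96]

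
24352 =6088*4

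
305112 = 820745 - 515633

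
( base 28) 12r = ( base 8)1543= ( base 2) 1101100011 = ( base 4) 31203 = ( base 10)867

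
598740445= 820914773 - 222174328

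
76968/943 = 81 +585/943 = 81.62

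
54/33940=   27/16970 = 0.00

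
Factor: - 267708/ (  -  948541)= 2^2*3^1*7^1 * 11^ ( - 1 )* 53^( - 1) *1627^( - 1 ) * 3187^1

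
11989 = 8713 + 3276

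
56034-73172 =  - 17138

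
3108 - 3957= - 849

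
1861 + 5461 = 7322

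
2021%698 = 625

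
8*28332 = 226656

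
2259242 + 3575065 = 5834307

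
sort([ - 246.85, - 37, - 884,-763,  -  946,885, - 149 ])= [-946, - 884,  -  763, - 246.85, - 149,  -  37, 885 ] 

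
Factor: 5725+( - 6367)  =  -2^1* 3^1*107^1  =  - 642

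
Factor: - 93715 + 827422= 3^2*13^1*6271^1  =  733707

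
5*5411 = 27055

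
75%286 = 75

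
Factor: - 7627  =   - 29^1*263^1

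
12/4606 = 6/2303 = 0.00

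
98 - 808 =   -  710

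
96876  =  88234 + 8642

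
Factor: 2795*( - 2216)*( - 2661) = 16481488920 = 2^3*3^1*5^1 * 13^1*43^1 * 277^1*887^1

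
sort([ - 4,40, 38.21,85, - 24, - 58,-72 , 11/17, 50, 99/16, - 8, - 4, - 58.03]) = [ - 72,  -  58.03, - 58,  -  24, - 8, - 4, - 4,11/17,99/16,38.21,40, 50,85] 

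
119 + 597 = 716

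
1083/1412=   1083/1412 = 0.77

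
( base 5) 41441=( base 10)2746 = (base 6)20414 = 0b101010111010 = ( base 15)c31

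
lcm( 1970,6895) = 13790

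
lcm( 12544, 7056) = 112896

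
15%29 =15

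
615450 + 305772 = 921222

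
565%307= 258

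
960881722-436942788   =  523938934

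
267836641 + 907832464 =1175669105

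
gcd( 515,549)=1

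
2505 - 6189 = - 3684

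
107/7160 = 107/7160 = 0.01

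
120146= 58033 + 62113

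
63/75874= 63/75874  =  0.00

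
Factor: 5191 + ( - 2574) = 2617^1 = 2617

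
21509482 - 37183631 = -15674149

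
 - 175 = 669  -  844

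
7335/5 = 1467 = 1467.00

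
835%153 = 70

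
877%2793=877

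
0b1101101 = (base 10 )109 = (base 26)45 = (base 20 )59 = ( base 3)11001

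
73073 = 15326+57747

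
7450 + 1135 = 8585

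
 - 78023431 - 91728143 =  - 169751574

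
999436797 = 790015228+209421569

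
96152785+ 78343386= 174496171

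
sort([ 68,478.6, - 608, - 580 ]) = [ - 608 , - 580, 68, 478.6]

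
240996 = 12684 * 19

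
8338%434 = 92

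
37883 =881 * 43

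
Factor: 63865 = 5^1 * 53^1 * 241^1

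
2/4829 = 2/4829 = 0.00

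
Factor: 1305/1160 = 9/8 = 2^( - 3 )*3^2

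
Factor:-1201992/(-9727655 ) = 2^3 * 3^1*5^(  -  1)*7^( - 1)*11^1*17^(-1)*29^1*157^1*16349^ (  -  1) 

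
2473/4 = 618 + 1/4 = 618.25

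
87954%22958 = 19080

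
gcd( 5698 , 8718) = 2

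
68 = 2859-2791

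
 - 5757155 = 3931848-9689003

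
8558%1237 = 1136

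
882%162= 72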